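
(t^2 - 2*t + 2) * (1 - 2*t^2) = -2*t^4 + 4*t^3 - 3*t^2 - 2*t + 2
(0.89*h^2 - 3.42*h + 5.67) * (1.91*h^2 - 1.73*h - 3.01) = 1.6999*h^4 - 8.0719*h^3 + 14.0674*h^2 + 0.485099999999999*h - 17.0667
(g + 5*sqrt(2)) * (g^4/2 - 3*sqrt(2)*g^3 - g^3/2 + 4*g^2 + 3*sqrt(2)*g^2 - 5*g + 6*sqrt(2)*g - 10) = g^5/2 - sqrt(2)*g^4/2 - g^4/2 - 26*g^3 + sqrt(2)*g^3/2 + 25*g^2 + 26*sqrt(2)*g^2 - 25*sqrt(2)*g + 50*g - 50*sqrt(2)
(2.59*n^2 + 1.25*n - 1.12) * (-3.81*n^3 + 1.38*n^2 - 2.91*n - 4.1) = -9.8679*n^5 - 1.1883*n^4 - 1.5447*n^3 - 15.8021*n^2 - 1.8658*n + 4.592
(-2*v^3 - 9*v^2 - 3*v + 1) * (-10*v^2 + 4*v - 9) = 20*v^5 + 82*v^4 + 12*v^3 + 59*v^2 + 31*v - 9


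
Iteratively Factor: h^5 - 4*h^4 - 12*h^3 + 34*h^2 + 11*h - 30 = (h - 2)*(h^4 - 2*h^3 - 16*h^2 + 2*h + 15) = (h - 2)*(h - 1)*(h^3 - h^2 - 17*h - 15) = (h - 2)*(h - 1)*(h + 3)*(h^2 - 4*h - 5) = (h - 5)*(h - 2)*(h - 1)*(h + 3)*(h + 1)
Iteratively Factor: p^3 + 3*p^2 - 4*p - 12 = (p - 2)*(p^2 + 5*p + 6) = (p - 2)*(p + 2)*(p + 3)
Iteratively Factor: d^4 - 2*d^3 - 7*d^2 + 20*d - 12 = (d + 3)*(d^3 - 5*d^2 + 8*d - 4) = (d - 2)*(d + 3)*(d^2 - 3*d + 2) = (d - 2)*(d - 1)*(d + 3)*(d - 2)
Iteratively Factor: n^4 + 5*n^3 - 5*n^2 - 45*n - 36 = (n + 4)*(n^3 + n^2 - 9*n - 9) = (n + 3)*(n + 4)*(n^2 - 2*n - 3) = (n - 3)*(n + 3)*(n + 4)*(n + 1)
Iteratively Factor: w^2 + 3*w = (w + 3)*(w)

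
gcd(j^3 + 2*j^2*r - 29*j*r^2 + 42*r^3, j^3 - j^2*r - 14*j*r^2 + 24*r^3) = j^2 - 5*j*r + 6*r^2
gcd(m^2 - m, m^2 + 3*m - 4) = m - 1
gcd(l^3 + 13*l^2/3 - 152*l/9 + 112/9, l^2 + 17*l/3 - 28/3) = l^2 + 17*l/3 - 28/3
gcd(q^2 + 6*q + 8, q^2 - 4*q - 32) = q + 4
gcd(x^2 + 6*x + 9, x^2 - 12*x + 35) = 1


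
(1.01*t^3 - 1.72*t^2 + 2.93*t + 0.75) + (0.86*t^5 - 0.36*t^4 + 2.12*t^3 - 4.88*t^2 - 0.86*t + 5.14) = 0.86*t^5 - 0.36*t^4 + 3.13*t^3 - 6.6*t^2 + 2.07*t + 5.89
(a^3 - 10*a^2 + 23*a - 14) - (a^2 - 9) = a^3 - 11*a^2 + 23*a - 5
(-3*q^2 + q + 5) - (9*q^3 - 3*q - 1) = -9*q^3 - 3*q^2 + 4*q + 6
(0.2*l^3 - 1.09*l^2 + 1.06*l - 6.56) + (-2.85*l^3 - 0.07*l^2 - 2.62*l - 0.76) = -2.65*l^3 - 1.16*l^2 - 1.56*l - 7.32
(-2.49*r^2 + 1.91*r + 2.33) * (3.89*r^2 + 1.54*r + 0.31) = -9.6861*r^4 + 3.5953*r^3 + 11.2332*r^2 + 4.1803*r + 0.7223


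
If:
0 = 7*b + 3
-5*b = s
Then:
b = -3/7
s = 15/7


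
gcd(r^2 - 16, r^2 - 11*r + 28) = r - 4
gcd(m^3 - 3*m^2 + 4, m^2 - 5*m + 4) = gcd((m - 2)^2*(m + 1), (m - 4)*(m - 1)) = 1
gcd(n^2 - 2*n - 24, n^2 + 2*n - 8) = n + 4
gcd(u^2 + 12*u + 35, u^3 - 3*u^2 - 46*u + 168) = u + 7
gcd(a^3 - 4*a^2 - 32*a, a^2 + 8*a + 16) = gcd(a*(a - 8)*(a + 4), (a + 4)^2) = a + 4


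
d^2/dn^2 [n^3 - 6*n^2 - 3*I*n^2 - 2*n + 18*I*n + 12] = 6*n - 12 - 6*I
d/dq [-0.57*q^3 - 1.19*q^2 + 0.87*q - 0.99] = -1.71*q^2 - 2.38*q + 0.87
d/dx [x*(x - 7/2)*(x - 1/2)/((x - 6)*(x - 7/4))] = 2*(8*x^4 - 124*x^3 + 486*x^2 - 672*x + 147)/(16*x^4 - 248*x^3 + 1297*x^2 - 2604*x + 1764)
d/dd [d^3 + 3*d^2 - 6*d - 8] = 3*d^2 + 6*d - 6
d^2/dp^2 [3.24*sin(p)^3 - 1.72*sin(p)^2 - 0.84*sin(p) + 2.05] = -29.16*sin(p)^3 + 6.88*sin(p)^2 + 20.28*sin(p) - 3.44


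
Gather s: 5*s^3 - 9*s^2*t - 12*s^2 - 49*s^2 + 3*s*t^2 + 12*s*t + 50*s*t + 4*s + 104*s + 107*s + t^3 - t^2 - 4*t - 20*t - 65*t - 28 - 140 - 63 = 5*s^3 + s^2*(-9*t - 61) + s*(3*t^2 + 62*t + 215) + t^3 - t^2 - 89*t - 231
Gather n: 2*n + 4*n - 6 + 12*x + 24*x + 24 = 6*n + 36*x + 18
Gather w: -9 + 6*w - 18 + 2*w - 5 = 8*w - 32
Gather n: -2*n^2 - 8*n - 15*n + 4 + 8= -2*n^2 - 23*n + 12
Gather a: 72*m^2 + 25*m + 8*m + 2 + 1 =72*m^2 + 33*m + 3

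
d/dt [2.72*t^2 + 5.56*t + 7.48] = 5.44*t + 5.56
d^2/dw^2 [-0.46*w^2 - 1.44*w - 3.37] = -0.920000000000000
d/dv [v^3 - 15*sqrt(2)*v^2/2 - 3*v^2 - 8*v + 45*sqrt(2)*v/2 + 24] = 3*v^2 - 15*sqrt(2)*v - 6*v - 8 + 45*sqrt(2)/2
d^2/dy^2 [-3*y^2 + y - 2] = -6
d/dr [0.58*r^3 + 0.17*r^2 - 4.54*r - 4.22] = 1.74*r^2 + 0.34*r - 4.54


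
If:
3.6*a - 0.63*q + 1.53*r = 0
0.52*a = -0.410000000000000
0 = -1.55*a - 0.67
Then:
No Solution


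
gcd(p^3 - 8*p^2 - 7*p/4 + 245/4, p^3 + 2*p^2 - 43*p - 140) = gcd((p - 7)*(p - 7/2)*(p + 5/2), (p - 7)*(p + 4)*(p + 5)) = p - 7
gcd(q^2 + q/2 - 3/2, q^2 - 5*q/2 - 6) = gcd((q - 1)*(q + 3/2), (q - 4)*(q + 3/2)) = q + 3/2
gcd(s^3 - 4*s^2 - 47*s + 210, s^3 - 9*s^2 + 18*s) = s - 6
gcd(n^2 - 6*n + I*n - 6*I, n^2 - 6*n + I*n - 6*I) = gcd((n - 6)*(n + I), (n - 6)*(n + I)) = n^2 + n*(-6 + I) - 6*I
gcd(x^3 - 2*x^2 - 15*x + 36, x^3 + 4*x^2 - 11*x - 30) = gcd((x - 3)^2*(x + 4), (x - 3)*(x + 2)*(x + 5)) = x - 3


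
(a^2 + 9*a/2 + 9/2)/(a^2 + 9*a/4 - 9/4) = 2*(2*a + 3)/(4*a - 3)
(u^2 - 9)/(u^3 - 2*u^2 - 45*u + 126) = (u + 3)/(u^2 + u - 42)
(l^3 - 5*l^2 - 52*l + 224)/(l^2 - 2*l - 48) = (l^2 + 3*l - 28)/(l + 6)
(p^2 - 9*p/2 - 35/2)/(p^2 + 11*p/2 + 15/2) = (p - 7)/(p + 3)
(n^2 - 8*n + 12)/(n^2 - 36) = (n - 2)/(n + 6)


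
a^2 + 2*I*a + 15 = (a - 3*I)*(a + 5*I)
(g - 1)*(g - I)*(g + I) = g^3 - g^2 + g - 1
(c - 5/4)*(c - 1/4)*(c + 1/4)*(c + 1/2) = c^4 - 3*c^3/4 - 11*c^2/16 + 3*c/64 + 5/128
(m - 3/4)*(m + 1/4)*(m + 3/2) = m^3 + m^2 - 15*m/16 - 9/32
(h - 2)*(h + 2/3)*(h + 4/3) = h^3 - 28*h/9 - 16/9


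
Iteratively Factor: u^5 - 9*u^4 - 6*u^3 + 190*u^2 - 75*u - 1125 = (u + 3)*(u^4 - 12*u^3 + 30*u^2 + 100*u - 375) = (u - 5)*(u + 3)*(u^3 - 7*u^2 - 5*u + 75) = (u - 5)^2*(u + 3)*(u^2 - 2*u - 15) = (u - 5)^2*(u + 3)^2*(u - 5)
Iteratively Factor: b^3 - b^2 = (b)*(b^2 - b) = b*(b - 1)*(b)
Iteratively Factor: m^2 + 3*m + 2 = (m + 2)*(m + 1)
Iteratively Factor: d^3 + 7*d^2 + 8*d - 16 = (d + 4)*(d^2 + 3*d - 4) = (d - 1)*(d + 4)*(d + 4)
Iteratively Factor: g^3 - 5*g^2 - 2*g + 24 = (g - 4)*(g^2 - g - 6) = (g - 4)*(g - 3)*(g + 2)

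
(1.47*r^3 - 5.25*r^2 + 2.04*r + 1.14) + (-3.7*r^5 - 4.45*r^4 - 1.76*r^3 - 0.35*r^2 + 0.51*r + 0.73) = -3.7*r^5 - 4.45*r^4 - 0.29*r^3 - 5.6*r^2 + 2.55*r + 1.87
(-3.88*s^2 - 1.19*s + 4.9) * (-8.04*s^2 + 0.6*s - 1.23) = 31.1952*s^4 + 7.2396*s^3 - 35.3376*s^2 + 4.4037*s - 6.027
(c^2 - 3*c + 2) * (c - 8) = c^3 - 11*c^2 + 26*c - 16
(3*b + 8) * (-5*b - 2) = -15*b^2 - 46*b - 16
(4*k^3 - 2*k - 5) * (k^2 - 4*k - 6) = 4*k^5 - 16*k^4 - 26*k^3 + 3*k^2 + 32*k + 30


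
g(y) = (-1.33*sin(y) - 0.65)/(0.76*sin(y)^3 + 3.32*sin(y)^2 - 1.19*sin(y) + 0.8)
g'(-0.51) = -0.56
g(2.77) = -1.35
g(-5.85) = -1.28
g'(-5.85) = 1.19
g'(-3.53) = -0.93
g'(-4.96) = 0.20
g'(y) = (-1.33*sin(y) - 0.65)*(-2.28*sin(y)^2*cos(y) - 6.64*sin(y)*cos(y) + 1.19*cos(y))/(0.76*sin(y)^3 + 3.32*sin(y)^2 - 1.19*sin(y) + 0.8)^2 - 1.33*cos(y)/(0.76*sin(y)^3 + 3.32*sin(y)^2 - 1.19*sin(y) + 0.8)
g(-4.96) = -0.56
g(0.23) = -1.34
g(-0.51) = -0.00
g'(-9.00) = 0.77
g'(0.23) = -1.01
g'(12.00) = -0.45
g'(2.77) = -0.79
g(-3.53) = -1.33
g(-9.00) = -0.06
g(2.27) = -0.77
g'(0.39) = 0.94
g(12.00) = 0.03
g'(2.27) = -0.79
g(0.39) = -1.33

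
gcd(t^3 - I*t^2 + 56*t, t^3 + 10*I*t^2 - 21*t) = t^2 + 7*I*t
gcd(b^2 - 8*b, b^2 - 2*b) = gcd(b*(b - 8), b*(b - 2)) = b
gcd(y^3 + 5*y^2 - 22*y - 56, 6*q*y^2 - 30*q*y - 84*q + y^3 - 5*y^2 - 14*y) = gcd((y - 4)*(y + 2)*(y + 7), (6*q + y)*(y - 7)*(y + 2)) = y + 2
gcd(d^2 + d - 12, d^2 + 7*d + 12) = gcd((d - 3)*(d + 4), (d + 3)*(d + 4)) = d + 4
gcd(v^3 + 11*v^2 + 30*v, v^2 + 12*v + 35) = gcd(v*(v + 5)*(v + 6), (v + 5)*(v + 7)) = v + 5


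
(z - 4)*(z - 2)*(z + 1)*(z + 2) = z^4 - 3*z^3 - 8*z^2 + 12*z + 16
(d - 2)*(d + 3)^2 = d^3 + 4*d^2 - 3*d - 18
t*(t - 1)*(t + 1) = t^3 - t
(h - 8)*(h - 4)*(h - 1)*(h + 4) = h^4 - 9*h^3 - 8*h^2 + 144*h - 128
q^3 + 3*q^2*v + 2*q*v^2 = q*(q + v)*(q + 2*v)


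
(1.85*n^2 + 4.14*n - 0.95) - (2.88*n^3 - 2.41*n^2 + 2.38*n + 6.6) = -2.88*n^3 + 4.26*n^2 + 1.76*n - 7.55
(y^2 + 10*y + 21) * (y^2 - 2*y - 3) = y^4 + 8*y^3 - 2*y^2 - 72*y - 63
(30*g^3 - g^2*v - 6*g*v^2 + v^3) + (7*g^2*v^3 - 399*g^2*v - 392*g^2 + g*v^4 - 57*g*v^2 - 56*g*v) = 30*g^3 + 7*g^2*v^3 - 400*g^2*v - 392*g^2 + g*v^4 - 63*g*v^2 - 56*g*v + v^3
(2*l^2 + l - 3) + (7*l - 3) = 2*l^2 + 8*l - 6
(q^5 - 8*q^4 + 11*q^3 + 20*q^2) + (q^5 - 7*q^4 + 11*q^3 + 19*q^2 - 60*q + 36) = 2*q^5 - 15*q^4 + 22*q^3 + 39*q^2 - 60*q + 36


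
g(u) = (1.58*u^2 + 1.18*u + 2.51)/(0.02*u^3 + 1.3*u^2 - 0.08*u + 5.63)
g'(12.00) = -0.02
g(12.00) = 1.08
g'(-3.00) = -0.15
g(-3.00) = 0.77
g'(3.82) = 0.02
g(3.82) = 1.18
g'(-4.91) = -0.09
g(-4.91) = 0.99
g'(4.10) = 0.01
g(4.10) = 1.19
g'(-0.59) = -0.01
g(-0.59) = 0.39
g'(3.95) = 0.02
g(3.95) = 1.19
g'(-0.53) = 0.01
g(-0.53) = 0.39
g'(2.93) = 0.07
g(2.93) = 1.14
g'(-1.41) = -0.18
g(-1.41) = 0.48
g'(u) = (3.16*u + 1.18)/(0.02*u^3 + 1.3*u^2 - 0.08*u + 5.63) + (-0.06*u^2 - 2.6*u + 0.08)*(1.58*u^2 + 1.18*u + 2.51)/(0.02*u^3 + 1.3*u^2 - 0.08*u + 5.63)^2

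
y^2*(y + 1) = y^3 + y^2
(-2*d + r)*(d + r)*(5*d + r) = -10*d^3 - 7*d^2*r + 4*d*r^2 + r^3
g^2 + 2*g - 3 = (g - 1)*(g + 3)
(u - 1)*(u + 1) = u^2 - 1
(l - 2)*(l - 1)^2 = l^3 - 4*l^2 + 5*l - 2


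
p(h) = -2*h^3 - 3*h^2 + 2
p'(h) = -6*h^2 - 6*h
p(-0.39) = 1.66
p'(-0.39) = 1.43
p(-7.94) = 814.00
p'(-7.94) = -330.62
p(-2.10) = 7.29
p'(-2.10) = -13.86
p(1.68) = -15.95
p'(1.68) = -27.01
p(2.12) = -30.54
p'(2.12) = -39.69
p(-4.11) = 90.18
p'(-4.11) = -76.69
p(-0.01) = 2.00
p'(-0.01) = 0.06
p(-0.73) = 1.18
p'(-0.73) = 1.18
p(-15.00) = 6077.00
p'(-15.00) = -1260.00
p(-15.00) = 6077.00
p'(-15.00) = -1260.00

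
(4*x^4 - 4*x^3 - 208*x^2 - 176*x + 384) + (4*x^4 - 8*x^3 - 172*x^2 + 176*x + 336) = 8*x^4 - 12*x^3 - 380*x^2 + 720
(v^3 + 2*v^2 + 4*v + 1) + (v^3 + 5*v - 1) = 2*v^3 + 2*v^2 + 9*v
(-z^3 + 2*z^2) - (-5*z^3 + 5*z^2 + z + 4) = 4*z^3 - 3*z^2 - z - 4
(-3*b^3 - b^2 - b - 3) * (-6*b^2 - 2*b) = 18*b^5 + 12*b^4 + 8*b^3 + 20*b^2 + 6*b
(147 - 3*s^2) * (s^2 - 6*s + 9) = -3*s^4 + 18*s^3 + 120*s^2 - 882*s + 1323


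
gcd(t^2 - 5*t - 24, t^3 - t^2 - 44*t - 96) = t^2 - 5*t - 24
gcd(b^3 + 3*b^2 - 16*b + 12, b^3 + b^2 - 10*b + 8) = b^2 - 3*b + 2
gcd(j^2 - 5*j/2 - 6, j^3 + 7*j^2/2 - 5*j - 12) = j + 3/2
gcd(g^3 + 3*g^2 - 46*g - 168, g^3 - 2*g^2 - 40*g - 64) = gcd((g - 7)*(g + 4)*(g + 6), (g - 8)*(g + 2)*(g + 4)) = g + 4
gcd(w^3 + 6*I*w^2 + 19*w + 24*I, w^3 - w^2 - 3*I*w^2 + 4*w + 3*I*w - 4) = w + I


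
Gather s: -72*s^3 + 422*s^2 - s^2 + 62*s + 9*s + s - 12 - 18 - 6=-72*s^3 + 421*s^2 + 72*s - 36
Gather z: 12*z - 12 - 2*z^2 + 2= -2*z^2 + 12*z - 10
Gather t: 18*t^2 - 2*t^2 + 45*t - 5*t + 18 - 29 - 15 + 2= 16*t^2 + 40*t - 24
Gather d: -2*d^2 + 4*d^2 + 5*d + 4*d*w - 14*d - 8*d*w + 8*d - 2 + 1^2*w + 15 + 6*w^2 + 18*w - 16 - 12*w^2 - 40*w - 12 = 2*d^2 + d*(-4*w - 1) - 6*w^2 - 21*w - 15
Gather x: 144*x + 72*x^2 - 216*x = 72*x^2 - 72*x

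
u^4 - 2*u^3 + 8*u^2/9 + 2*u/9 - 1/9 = (u - 1)^2*(u - 1/3)*(u + 1/3)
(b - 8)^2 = b^2 - 16*b + 64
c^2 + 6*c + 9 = (c + 3)^2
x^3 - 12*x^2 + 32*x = x*(x - 8)*(x - 4)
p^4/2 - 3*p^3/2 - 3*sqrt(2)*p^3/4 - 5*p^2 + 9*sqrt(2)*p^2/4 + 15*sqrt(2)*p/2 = p*(p/2 + 1)*(p - 5)*(p - 3*sqrt(2)/2)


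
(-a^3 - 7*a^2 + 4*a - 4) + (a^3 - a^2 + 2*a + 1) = -8*a^2 + 6*a - 3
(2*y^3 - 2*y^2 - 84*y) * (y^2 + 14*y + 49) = 2*y^5 + 26*y^4 - 14*y^3 - 1274*y^2 - 4116*y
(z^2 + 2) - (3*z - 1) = z^2 - 3*z + 3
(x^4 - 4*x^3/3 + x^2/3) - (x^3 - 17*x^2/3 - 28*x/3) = x^4 - 7*x^3/3 + 6*x^2 + 28*x/3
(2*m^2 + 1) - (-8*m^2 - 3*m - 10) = 10*m^2 + 3*m + 11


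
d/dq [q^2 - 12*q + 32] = 2*q - 12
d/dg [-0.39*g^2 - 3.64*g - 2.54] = -0.78*g - 3.64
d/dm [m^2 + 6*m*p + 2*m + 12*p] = 2*m + 6*p + 2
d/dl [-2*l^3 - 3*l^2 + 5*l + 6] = -6*l^2 - 6*l + 5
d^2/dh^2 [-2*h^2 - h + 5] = -4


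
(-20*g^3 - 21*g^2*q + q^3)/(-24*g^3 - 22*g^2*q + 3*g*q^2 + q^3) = (-20*g^2 - g*q + q^2)/(-24*g^2 + 2*g*q + q^2)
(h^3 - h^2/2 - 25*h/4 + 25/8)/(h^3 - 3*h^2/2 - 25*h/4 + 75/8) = (2*h - 1)/(2*h - 3)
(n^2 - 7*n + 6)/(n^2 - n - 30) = (n - 1)/(n + 5)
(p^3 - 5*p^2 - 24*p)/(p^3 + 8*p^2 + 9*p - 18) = p*(p - 8)/(p^2 + 5*p - 6)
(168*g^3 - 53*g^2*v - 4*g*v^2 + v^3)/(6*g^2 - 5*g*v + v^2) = (-56*g^2 - g*v + v^2)/(-2*g + v)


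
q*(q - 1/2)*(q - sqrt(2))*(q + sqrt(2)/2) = q^4 - sqrt(2)*q^3/2 - q^3/2 - q^2 + sqrt(2)*q^2/4 + q/2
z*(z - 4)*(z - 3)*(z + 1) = z^4 - 6*z^3 + 5*z^2 + 12*z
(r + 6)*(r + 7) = r^2 + 13*r + 42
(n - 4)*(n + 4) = n^2 - 16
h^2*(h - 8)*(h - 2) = h^4 - 10*h^3 + 16*h^2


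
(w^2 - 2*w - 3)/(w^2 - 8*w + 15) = (w + 1)/(w - 5)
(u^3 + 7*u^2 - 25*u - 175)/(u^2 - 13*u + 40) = (u^2 + 12*u + 35)/(u - 8)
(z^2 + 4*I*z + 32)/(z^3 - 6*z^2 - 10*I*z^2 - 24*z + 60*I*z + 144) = (z + 8*I)/(z^2 - 6*z*(1 + I) + 36*I)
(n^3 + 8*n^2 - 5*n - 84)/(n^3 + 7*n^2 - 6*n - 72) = (n + 7)/(n + 6)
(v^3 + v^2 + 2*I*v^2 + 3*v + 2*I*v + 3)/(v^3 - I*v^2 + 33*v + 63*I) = (v^2 + v*(1 - I) - I)/(v^2 - 4*I*v + 21)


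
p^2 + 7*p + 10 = (p + 2)*(p + 5)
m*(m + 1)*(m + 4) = m^3 + 5*m^2 + 4*m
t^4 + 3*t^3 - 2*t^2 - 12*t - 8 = (t - 2)*(t + 1)*(t + 2)^2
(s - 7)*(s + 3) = s^2 - 4*s - 21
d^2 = d^2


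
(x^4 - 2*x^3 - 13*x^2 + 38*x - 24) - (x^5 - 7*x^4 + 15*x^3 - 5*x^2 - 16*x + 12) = -x^5 + 8*x^4 - 17*x^3 - 8*x^2 + 54*x - 36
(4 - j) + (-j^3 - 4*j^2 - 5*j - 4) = -j^3 - 4*j^2 - 6*j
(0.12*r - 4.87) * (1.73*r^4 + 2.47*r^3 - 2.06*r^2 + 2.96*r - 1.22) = 0.2076*r^5 - 8.1287*r^4 - 12.2761*r^3 + 10.3874*r^2 - 14.5616*r + 5.9414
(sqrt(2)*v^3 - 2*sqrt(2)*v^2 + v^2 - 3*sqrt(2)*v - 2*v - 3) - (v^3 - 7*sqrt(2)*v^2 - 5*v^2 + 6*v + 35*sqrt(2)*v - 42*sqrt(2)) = -v^3 + sqrt(2)*v^3 + 6*v^2 + 5*sqrt(2)*v^2 - 38*sqrt(2)*v - 8*v - 3 + 42*sqrt(2)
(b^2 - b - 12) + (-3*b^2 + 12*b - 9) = -2*b^2 + 11*b - 21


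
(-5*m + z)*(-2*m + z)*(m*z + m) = 10*m^3*z + 10*m^3 - 7*m^2*z^2 - 7*m^2*z + m*z^3 + m*z^2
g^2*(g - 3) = g^3 - 3*g^2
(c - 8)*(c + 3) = c^2 - 5*c - 24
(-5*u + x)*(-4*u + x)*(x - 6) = 20*u^2*x - 120*u^2 - 9*u*x^2 + 54*u*x + x^3 - 6*x^2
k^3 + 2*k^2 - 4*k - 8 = (k - 2)*(k + 2)^2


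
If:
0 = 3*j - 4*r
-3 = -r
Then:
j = 4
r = 3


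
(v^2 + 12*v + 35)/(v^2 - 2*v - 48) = (v^2 + 12*v + 35)/(v^2 - 2*v - 48)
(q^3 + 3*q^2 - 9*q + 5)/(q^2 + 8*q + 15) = (q^2 - 2*q + 1)/(q + 3)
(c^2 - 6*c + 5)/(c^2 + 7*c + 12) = (c^2 - 6*c + 5)/(c^2 + 7*c + 12)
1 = 1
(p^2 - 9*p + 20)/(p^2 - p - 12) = (p - 5)/(p + 3)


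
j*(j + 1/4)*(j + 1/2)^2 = j^4 + 5*j^3/4 + j^2/2 + j/16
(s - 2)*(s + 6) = s^2 + 4*s - 12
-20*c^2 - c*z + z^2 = (-5*c + z)*(4*c + z)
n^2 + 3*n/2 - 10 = (n - 5/2)*(n + 4)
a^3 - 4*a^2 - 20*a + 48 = (a - 6)*(a - 2)*(a + 4)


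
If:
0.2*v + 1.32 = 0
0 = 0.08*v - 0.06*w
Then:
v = -6.60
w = -8.80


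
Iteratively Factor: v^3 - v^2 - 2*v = (v)*(v^2 - v - 2) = v*(v + 1)*(v - 2)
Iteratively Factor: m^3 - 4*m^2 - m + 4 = (m - 1)*(m^2 - 3*m - 4) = (m - 1)*(m + 1)*(m - 4)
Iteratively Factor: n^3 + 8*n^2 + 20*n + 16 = (n + 2)*(n^2 + 6*n + 8) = (n + 2)^2*(n + 4)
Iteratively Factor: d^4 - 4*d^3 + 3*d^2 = (d - 1)*(d^3 - 3*d^2) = d*(d - 1)*(d^2 - 3*d) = d*(d - 3)*(d - 1)*(d)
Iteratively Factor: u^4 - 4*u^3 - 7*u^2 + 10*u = (u - 5)*(u^3 + u^2 - 2*u) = u*(u - 5)*(u^2 + u - 2) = u*(u - 5)*(u - 1)*(u + 2)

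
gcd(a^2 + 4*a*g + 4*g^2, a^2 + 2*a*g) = a + 2*g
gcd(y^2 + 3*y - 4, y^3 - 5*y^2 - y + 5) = y - 1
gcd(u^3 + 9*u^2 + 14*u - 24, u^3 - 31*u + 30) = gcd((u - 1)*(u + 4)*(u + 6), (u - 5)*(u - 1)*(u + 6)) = u^2 + 5*u - 6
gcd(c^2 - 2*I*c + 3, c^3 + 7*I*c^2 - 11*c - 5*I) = c + I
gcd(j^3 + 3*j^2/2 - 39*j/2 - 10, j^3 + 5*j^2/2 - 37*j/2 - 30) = j^2 + j - 20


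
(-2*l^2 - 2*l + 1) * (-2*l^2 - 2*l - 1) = 4*l^4 + 8*l^3 + 4*l^2 - 1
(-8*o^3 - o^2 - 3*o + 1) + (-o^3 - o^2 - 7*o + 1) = -9*o^3 - 2*o^2 - 10*o + 2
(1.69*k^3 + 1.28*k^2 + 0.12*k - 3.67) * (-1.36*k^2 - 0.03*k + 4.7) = -2.2984*k^5 - 1.7915*k^4 + 7.7414*k^3 + 11.0036*k^2 + 0.6741*k - 17.249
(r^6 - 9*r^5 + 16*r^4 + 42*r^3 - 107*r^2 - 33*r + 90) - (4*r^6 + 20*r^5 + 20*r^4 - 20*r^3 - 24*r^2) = -3*r^6 - 29*r^5 - 4*r^4 + 62*r^3 - 83*r^2 - 33*r + 90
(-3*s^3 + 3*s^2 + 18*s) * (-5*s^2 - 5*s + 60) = 15*s^5 - 285*s^3 + 90*s^2 + 1080*s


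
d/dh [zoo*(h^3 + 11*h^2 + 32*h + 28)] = zoo*(h^2 + h + 1)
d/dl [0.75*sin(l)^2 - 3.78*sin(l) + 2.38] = (1.5*sin(l) - 3.78)*cos(l)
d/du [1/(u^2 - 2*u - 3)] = 2*(1 - u)/(-u^2 + 2*u + 3)^2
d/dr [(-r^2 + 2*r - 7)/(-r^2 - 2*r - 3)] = 4*(r^2 - 2*r - 5)/(r^4 + 4*r^3 + 10*r^2 + 12*r + 9)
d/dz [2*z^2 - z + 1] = 4*z - 1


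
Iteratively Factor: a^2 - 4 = (a - 2)*(a + 2)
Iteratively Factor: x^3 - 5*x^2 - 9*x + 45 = (x - 3)*(x^2 - 2*x - 15) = (x - 3)*(x + 3)*(x - 5)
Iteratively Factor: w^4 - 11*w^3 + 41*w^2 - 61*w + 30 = (w - 5)*(w^3 - 6*w^2 + 11*w - 6) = (w - 5)*(w - 1)*(w^2 - 5*w + 6) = (w - 5)*(w - 2)*(w - 1)*(w - 3)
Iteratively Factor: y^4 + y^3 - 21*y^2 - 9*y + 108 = (y + 4)*(y^3 - 3*y^2 - 9*y + 27) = (y + 3)*(y + 4)*(y^2 - 6*y + 9) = (y - 3)*(y + 3)*(y + 4)*(y - 3)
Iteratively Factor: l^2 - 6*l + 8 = (l - 2)*(l - 4)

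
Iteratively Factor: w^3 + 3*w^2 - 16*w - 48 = (w + 3)*(w^2 - 16) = (w + 3)*(w + 4)*(w - 4)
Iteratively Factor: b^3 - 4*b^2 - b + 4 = (b - 1)*(b^2 - 3*b - 4) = (b - 4)*(b - 1)*(b + 1)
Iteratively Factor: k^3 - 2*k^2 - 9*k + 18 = (k - 3)*(k^2 + k - 6) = (k - 3)*(k - 2)*(k + 3)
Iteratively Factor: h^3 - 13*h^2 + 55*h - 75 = (h - 3)*(h^2 - 10*h + 25) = (h - 5)*(h - 3)*(h - 5)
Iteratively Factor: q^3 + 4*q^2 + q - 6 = (q - 1)*(q^2 + 5*q + 6) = (q - 1)*(q + 2)*(q + 3)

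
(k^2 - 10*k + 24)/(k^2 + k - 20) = (k - 6)/(k + 5)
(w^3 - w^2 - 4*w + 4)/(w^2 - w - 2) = (w^2 + w - 2)/(w + 1)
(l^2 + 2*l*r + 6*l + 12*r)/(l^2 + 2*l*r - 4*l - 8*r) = (l + 6)/(l - 4)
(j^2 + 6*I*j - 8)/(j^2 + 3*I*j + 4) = (j + 2*I)/(j - I)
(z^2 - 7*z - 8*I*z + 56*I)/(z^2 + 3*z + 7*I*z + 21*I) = (z^2 - z*(7 + 8*I) + 56*I)/(z^2 + z*(3 + 7*I) + 21*I)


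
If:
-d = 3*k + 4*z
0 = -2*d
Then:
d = 0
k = -4*z/3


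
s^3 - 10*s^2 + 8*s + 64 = (s - 8)*(s - 4)*(s + 2)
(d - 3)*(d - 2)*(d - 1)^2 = d^4 - 7*d^3 + 17*d^2 - 17*d + 6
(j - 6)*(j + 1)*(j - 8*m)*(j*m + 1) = j^4*m - 8*j^3*m^2 - 5*j^3*m + j^3 + 40*j^2*m^2 - 14*j^2*m - 5*j^2 + 48*j*m^2 + 40*j*m - 6*j + 48*m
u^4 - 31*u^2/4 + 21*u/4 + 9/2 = (u - 2)*(u - 3/2)*(u + 1/2)*(u + 3)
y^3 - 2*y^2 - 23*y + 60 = (y - 4)*(y - 3)*(y + 5)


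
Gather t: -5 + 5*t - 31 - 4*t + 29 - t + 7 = 0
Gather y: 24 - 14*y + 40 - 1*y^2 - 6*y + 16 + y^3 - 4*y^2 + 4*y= y^3 - 5*y^2 - 16*y + 80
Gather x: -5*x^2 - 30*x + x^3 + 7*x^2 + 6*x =x^3 + 2*x^2 - 24*x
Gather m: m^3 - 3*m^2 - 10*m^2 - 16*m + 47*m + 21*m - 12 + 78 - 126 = m^3 - 13*m^2 + 52*m - 60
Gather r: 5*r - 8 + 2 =5*r - 6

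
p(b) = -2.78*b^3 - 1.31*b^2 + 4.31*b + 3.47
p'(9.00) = -694.81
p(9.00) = -2090.47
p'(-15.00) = -1832.89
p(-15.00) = 9026.57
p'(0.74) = -2.20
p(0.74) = 4.82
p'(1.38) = -15.19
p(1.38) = -0.38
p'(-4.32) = -140.02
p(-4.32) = 184.53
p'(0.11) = 3.92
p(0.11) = 3.92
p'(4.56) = -181.06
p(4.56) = -267.71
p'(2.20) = -41.82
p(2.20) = -22.99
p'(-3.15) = -70.19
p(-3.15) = 63.79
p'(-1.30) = -6.38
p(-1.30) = 1.76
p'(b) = -8.34*b^2 - 2.62*b + 4.31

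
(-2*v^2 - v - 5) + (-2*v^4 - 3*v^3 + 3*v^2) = -2*v^4 - 3*v^3 + v^2 - v - 5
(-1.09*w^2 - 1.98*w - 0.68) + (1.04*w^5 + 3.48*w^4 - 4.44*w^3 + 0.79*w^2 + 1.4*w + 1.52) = 1.04*w^5 + 3.48*w^4 - 4.44*w^3 - 0.3*w^2 - 0.58*w + 0.84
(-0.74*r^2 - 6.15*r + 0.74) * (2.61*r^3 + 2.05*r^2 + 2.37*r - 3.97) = -1.9314*r^5 - 17.5685*r^4 - 12.4299*r^3 - 10.1207*r^2 + 26.1693*r - 2.9378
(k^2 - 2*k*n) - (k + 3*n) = k^2 - 2*k*n - k - 3*n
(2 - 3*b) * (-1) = 3*b - 2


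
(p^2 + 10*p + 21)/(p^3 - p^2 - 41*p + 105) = (p + 3)/(p^2 - 8*p + 15)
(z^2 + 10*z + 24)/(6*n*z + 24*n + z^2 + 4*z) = (z + 6)/(6*n + z)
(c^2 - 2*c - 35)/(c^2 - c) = (c^2 - 2*c - 35)/(c*(c - 1))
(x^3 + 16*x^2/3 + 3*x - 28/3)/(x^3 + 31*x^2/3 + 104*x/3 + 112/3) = (x - 1)/(x + 4)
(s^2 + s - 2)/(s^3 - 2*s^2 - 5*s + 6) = 1/(s - 3)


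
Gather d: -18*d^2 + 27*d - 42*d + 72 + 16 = -18*d^2 - 15*d + 88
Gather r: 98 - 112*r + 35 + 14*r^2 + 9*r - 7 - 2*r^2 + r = 12*r^2 - 102*r + 126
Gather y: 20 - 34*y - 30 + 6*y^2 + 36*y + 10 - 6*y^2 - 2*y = 0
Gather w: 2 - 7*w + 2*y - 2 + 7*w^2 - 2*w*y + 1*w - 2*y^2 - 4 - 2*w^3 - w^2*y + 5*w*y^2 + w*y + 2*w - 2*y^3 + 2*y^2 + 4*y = -2*w^3 + w^2*(7 - y) + w*(5*y^2 - y - 4) - 2*y^3 + 6*y - 4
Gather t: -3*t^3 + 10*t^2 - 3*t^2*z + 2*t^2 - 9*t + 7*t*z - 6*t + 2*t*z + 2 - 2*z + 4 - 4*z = -3*t^3 + t^2*(12 - 3*z) + t*(9*z - 15) - 6*z + 6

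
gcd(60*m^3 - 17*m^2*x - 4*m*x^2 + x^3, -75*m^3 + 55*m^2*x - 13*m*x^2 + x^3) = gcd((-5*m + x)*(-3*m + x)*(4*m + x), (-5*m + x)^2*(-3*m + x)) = 15*m^2 - 8*m*x + x^2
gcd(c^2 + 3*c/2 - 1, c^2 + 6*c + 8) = c + 2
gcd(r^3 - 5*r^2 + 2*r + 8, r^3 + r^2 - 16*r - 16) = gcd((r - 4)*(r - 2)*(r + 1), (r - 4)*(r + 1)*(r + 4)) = r^2 - 3*r - 4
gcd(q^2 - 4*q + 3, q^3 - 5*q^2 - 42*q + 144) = q - 3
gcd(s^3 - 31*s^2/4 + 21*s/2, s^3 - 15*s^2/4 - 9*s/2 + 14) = s - 7/4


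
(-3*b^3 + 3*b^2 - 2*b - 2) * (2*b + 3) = -6*b^4 - 3*b^3 + 5*b^2 - 10*b - 6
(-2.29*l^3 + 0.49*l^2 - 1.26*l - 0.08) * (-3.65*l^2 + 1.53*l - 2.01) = 8.3585*l^5 - 5.2922*l^4 + 9.9516*l^3 - 2.6207*l^2 + 2.4102*l + 0.1608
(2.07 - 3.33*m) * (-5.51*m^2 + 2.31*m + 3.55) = 18.3483*m^3 - 19.098*m^2 - 7.0398*m + 7.3485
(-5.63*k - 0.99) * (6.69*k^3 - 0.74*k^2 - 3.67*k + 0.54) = -37.6647*k^4 - 2.4569*k^3 + 21.3947*k^2 + 0.5931*k - 0.5346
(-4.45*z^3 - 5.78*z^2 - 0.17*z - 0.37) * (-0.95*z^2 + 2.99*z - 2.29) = 4.2275*z^5 - 7.8145*z^4 - 6.9302*z^3 + 13.0794*z^2 - 0.717*z + 0.8473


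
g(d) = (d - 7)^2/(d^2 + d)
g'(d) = (-2*d - 1)*(d - 7)^2/(d^2 + d)^2 + (2*d - 14)/(d^2 + d)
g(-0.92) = -852.26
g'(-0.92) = 9942.11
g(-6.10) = 5.52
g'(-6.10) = 1.14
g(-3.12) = 15.48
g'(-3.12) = 9.21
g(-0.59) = -238.15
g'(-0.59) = 239.96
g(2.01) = 4.12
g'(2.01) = -5.06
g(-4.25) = 9.16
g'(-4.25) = 3.35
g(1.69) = 6.20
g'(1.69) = -8.31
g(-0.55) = -230.31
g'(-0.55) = 154.07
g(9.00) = 0.04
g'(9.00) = 0.04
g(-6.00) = 5.63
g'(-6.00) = 1.20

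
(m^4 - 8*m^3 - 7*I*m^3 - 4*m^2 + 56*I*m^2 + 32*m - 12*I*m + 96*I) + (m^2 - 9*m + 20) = m^4 - 8*m^3 - 7*I*m^3 - 3*m^2 + 56*I*m^2 + 23*m - 12*I*m + 20 + 96*I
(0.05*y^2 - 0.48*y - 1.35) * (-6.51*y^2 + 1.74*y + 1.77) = -0.3255*y^4 + 3.2118*y^3 + 8.0418*y^2 - 3.1986*y - 2.3895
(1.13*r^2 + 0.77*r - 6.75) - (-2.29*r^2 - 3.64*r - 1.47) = 3.42*r^2 + 4.41*r - 5.28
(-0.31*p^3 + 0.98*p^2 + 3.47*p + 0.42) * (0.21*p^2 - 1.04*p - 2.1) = -0.0651*p^5 + 0.5282*p^4 + 0.3605*p^3 - 5.5786*p^2 - 7.7238*p - 0.882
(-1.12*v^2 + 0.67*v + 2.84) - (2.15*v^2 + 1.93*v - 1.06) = -3.27*v^2 - 1.26*v + 3.9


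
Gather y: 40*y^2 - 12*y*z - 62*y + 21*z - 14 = 40*y^2 + y*(-12*z - 62) + 21*z - 14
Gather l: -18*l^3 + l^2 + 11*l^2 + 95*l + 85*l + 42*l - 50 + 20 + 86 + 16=-18*l^3 + 12*l^2 + 222*l + 72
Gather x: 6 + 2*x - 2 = 2*x + 4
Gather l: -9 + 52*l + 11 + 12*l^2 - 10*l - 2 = 12*l^2 + 42*l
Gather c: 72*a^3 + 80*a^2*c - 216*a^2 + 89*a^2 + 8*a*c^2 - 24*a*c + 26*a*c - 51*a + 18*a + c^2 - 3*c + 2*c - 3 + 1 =72*a^3 - 127*a^2 - 33*a + c^2*(8*a + 1) + c*(80*a^2 + 2*a - 1) - 2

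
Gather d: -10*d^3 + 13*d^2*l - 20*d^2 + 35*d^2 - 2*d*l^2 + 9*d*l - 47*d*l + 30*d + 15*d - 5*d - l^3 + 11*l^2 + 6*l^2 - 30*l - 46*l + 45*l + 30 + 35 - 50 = -10*d^3 + d^2*(13*l + 15) + d*(-2*l^2 - 38*l + 40) - l^3 + 17*l^2 - 31*l + 15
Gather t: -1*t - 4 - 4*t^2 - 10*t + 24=-4*t^2 - 11*t + 20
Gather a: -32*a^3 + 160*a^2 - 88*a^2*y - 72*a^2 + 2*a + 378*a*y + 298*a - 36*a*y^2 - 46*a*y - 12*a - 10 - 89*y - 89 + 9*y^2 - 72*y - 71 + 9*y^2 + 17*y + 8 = -32*a^3 + a^2*(88 - 88*y) + a*(-36*y^2 + 332*y + 288) + 18*y^2 - 144*y - 162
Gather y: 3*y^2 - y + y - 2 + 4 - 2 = 3*y^2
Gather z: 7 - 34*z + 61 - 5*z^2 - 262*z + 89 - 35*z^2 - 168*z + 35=-40*z^2 - 464*z + 192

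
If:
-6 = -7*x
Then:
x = 6/7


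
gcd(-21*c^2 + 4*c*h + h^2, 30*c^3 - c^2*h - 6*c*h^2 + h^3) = 3*c - h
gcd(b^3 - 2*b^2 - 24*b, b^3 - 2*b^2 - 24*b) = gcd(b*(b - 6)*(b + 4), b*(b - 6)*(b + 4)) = b^3 - 2*b^2 - 24*b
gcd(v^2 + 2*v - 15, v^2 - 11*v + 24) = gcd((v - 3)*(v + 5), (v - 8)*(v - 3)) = v - 3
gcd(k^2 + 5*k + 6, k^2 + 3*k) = k + 3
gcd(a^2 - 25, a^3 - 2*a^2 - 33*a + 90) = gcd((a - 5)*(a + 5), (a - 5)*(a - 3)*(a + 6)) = a - 5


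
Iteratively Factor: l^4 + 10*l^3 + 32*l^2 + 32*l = (l + 4)*(l^3 + 6*l^2 + 8*l) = l*(l + 4)*(l^2 + 6*l + 8) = l*(l + 2)*(l + 4)*(l + 4)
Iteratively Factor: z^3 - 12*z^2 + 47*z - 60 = (z - 4)*(z^2 - 8*z + 15) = (z - 5)*(z - 4)*(z - 3)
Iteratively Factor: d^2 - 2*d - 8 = (d - 4)*(d + 2)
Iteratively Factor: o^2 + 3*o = (o + 3)*(o)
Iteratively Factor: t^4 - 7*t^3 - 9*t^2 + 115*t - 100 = (t - 5)*(t^3 - 2*t^2 - 19*t + 20) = (t - 5)*(t + 4)*(t^2 - 6*t + 5) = (t - 5)*(t - 1)*(t + 4)*(t - 5)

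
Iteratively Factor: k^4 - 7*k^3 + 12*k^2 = (k)*(k^3 - 7*k^2 + 12*k) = k^2*(k^2 - 7*k + 12) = k^2*(k - 3)*(k - 4)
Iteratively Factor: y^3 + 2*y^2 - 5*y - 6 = (y + 3)*(y^2 - y - 2) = (y + 1)*(y + 3)*(y - 2)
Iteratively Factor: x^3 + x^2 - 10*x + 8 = (x - 1)*(x^2 + 2*x - 8) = (x - 1)*(x + 4)*(x - 2)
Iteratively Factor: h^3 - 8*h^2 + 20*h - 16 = (h - 4)*(h^2 - 4*h + 4) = (h - 4)*(h - 2)*(h - 2)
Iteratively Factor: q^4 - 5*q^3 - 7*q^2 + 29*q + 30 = (q + 2)*(q^3 - 7*q^2 + 7*q + 15) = (q - 5)*(q + 2)*(q^2 - 2*q - 3) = (q - 5)*(q - 3)*(q + 2)*(q + 1)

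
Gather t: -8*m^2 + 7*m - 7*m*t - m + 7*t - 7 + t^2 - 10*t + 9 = -8*m^2 + 6*m + t^2 + t*(-7*m - 3) + 2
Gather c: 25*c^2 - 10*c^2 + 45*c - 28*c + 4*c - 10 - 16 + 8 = 15*c^2 + 21*c - 18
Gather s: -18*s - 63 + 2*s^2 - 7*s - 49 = 2*s^2 - 25*s - 112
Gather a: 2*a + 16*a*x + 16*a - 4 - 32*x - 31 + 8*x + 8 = a*(16*x + 18) - 24*x - 27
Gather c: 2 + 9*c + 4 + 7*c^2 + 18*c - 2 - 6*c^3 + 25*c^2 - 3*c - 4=-6*c^3 + 32*c^2 + 24*c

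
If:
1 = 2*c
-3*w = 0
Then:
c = 1/2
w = 0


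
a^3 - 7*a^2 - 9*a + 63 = (a - 7)*(a - 3)*(a + 3)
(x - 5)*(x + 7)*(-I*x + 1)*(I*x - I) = x^4 + x^3 + I*x^3 - 37*x^2 + I*x^2 + 35*x - 37*I*x + 35*I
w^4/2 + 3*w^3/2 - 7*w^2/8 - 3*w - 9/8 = (w/2 + 1/2)*(w - 3/2)*(w + 1/2)*(w + 3)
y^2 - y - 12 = (y - 4)*(y + 3)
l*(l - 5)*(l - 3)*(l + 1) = l^4 - 7*l^3 + 7*l^2 + 15*l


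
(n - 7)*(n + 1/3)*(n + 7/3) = n^3 - 13*n^2/3 - 161*n/9 - 49/9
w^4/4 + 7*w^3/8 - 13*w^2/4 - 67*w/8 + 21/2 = (w/4 + 1)*(w - 3)*(w - 1)*(w + 7/2)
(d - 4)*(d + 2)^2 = d^3 - 12*d - 16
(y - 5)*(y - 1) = y^2 - 6*y + 5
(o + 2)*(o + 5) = o^2 + 7*o + 10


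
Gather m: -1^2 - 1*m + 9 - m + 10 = 18 - 2*m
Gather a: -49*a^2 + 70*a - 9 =-49*a^2 + 70*a - 9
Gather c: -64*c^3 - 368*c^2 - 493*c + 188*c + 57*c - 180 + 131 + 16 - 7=-64*c^3 - 368*c^2 - 248*c - 40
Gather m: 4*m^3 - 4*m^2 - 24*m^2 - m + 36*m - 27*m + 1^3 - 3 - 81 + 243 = 4*m^3 - 28*m^2 + 8*m + 160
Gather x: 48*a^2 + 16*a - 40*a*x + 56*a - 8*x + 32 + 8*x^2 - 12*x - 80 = 48*a^2 + 72*a + 8*x^2 + x*(-40*a - 20) - 48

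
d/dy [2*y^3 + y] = 6*y^2 + 1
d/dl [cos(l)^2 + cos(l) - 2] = -sin(l) - sin(2*l)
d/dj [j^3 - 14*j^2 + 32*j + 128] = 3*j^2 - 28*j + 32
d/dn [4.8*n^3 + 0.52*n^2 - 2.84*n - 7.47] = 14.4*n^2 + 1.04*n - 2.84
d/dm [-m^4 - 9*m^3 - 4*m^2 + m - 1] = -4*m^3 - 27*m^2 - 8*m + 1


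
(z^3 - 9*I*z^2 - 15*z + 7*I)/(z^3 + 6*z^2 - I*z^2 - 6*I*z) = (z^2 - 8*I*z - 7)/(z*(z + 6))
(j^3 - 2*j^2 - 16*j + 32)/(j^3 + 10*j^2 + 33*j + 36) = (j^2 - 6*j + 8)/(j^2 + 6*j + 9)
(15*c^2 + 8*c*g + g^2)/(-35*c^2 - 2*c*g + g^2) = (-3*c - g)/(7*c - g)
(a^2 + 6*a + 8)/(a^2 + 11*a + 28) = (a + 2)/(a + 7)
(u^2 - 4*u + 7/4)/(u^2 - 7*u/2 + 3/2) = (u - 7/2)/(u - 3)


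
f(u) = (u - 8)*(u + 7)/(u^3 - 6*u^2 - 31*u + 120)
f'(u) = (u - 8)*(u + 7)*(-3*u^2 + 12*u + 31)/(u^3 - 6*u^2 - 31*u + 120)^2 + (u - 8)/(u^3 - 6*u^2 - 31*u + 120) + (u + 7)/(u^3 - 6*u^2 - 31*u + 120)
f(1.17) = -0.72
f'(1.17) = -0.37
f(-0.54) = -0.41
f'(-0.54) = -0.09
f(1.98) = -1.26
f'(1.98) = -1.20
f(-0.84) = -0.39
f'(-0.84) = -0.07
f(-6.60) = 0.03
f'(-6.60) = 0.08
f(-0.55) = -0.41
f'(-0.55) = -0.09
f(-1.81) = -0.34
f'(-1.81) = -0.03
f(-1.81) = -0.34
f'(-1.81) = -0.03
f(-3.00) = -0.33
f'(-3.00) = 0.03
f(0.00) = -0.47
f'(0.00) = -0.13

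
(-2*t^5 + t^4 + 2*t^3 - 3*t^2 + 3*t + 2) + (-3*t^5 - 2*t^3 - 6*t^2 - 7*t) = -5*t^5 + t^4 - 9*t^2 - 4*t + 2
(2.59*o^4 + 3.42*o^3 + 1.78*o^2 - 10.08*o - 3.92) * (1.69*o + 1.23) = 4.3771*o^5 + 8.9655*o^4 + 7.2148*o^3 - 14.8458*o^2 - 19.0232*o - 4.8216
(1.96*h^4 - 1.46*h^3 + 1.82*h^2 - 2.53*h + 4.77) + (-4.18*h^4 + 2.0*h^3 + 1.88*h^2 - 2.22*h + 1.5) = -2.22*h^4 + 0.54*h^3 + 3.7*h^2 - 4.75*h + 6.27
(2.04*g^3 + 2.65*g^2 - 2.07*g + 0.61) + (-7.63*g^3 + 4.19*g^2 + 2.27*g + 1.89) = -5.59*g^3 + 6.84*g^2 + 0.2*g + 2.5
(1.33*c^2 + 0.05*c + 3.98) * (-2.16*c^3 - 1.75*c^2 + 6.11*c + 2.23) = -2.8728*c^5 - 2.4355*c^4 - 0.557999999999999*c^3 - 3.6936*c^2 + 24.4293*c + 8.8754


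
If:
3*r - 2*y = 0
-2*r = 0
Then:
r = 0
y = 0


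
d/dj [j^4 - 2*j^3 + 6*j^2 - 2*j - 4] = 4*j^3 - 6*j^2 + 12*j - 2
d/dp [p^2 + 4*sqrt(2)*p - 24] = 2*p + 4*sqrt(2)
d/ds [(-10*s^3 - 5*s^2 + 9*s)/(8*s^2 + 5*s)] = (-80*s^2 - 100*s - 97)/(64*s^2 + 80*s + 25)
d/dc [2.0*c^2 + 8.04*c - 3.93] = 4.0*c + 8.04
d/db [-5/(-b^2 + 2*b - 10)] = 10*(1 - b)/(b^2 - 2*b + 10)^2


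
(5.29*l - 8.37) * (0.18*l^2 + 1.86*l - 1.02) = 0.9522*l^3 + 8.3328*l^2 - 20.964*l + 8.5374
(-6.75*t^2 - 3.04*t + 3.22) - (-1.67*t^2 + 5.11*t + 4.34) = -5.08*t^2 - 8.15*t - 1.12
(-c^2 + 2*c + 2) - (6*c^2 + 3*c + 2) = -7*c^2 - c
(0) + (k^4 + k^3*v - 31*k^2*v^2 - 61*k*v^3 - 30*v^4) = k^4 + k^3*v - 31*k^2*v^2 - 61*k*v^3 - 30*v^4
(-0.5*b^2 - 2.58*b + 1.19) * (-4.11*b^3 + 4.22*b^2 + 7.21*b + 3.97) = 2.055*b^5 + 8.4938*b^4 - 19.3835*b^3 - 15.565*b^2 - 1.6627*b + 4.7243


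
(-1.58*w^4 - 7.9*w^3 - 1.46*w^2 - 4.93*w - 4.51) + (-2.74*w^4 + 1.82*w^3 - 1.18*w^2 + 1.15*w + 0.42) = -4.32*w^4 - 6.08*w^3 - 2.64*w^2 - 3.78*w - 4.09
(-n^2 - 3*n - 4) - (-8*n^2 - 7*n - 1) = 7*n^2 + 4*n - 3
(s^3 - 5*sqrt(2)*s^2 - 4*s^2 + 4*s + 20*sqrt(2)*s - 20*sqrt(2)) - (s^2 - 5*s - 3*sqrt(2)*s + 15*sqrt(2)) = s^3 - 5*sqrt(2)*s^2 - 5*s^2 + 9*s + 23*sqrt(2)*s - 35*sqrt(2)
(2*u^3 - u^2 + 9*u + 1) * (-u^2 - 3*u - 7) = -2*u^5 - 5*u^4 - 20*u^3 - 21*u^2 - 66*u - 7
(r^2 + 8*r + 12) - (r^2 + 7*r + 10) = r + 2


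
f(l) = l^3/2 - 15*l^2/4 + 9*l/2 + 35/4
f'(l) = 3*l^2/2 - 15*l/2 + 9/2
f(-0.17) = 7.87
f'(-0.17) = 5.82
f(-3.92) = -96.63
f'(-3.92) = 56.95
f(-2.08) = -21.33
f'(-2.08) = 26.59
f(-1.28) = -4.20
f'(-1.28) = 16.56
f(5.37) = 2.20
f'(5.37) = 7.48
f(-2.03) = -20.02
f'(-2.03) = 25.91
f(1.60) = 8.40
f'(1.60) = -3.66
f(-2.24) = -25.77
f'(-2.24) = 28.83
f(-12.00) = -1449.25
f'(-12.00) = 310.50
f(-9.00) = -700.00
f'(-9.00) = 193.50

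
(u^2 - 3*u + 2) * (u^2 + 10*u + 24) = u^4 + 7*u^3 - 4*u^2 - 52*u + 48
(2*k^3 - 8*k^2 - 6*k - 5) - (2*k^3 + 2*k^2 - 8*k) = -10*k^2 + 2*k - 5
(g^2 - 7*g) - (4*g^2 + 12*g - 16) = -3*g^2 - 19*g + 16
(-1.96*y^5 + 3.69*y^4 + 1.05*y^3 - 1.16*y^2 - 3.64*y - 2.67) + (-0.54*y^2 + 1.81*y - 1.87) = -1.96*y^5 + 3.69*y^4 + 1.05*y^3 - 1.7*y^2 - 1.83*y - 4.54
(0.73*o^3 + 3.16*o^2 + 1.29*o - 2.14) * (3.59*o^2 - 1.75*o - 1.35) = 2.6207*o^5 + 10.0669*o^4 - 1.8844*o^3 - 14.2061*o^2 + 2.0035*o + 2.889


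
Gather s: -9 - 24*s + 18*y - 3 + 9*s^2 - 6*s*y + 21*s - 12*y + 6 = 9*s^2 + s*(-6*y - 3) + 6*y - 6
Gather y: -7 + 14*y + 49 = 14*y + 42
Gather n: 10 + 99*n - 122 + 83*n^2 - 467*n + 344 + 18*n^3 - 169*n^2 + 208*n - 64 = 18*n^3 - 86*n^2 - 160*n + 168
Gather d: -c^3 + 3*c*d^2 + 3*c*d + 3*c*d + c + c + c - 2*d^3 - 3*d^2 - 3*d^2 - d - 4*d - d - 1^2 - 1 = -c^3 + 3*c - 2*d^3 + d^2*(3*c - 6) + d*(6*c - 6) - 2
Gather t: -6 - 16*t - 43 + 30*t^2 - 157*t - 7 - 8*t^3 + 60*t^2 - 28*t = -8*t^3 + 90*t^2 - 201*t - 56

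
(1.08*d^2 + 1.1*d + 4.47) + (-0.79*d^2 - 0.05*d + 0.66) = 0.29*d^2 + 1.05*d + 5.13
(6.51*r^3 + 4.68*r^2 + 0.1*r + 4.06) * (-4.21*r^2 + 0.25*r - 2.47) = -27.4071*r^5 - 18.0753*r^4 - 15.3307*r^3 - 28.6272*r^2 + 0.768*r - 10.0282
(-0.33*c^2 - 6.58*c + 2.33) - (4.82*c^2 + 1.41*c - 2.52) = -5.15*c^2 - 7.99*c + 4.85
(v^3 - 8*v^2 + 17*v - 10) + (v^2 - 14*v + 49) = v^3 - 7*v^2 + 3*v + 39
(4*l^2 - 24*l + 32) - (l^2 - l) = 3*l^2 - 23*l + 32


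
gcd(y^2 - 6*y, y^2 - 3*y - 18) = y - 6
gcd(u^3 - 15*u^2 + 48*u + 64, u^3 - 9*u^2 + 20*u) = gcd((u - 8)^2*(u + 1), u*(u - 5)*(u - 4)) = 1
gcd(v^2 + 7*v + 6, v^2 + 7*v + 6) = v^2 + 7*v + 6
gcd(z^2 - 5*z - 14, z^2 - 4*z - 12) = z + 2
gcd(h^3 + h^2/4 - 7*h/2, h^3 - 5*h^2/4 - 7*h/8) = h^2 - 7*h/4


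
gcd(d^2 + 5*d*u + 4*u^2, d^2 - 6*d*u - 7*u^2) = d + u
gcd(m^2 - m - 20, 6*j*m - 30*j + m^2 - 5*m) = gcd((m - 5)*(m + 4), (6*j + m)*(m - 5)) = m - 5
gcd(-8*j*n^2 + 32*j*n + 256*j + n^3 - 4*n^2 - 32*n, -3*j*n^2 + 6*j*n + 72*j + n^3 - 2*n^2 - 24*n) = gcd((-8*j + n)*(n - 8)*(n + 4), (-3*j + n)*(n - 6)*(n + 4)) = n + 4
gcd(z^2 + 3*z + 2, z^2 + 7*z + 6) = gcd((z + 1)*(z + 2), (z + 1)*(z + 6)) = z + 1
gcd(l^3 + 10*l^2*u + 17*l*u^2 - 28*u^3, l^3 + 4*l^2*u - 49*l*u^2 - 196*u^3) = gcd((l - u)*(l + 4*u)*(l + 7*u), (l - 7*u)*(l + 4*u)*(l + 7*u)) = l^2 + 11*l*u + 28*u^2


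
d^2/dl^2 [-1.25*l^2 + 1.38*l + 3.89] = -2.50000000000000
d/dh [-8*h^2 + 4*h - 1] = 4 - 16*h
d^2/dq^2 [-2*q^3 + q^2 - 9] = 2 - 12*q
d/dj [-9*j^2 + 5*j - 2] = 5 - 18*j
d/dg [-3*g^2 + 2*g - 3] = 2 - 6*g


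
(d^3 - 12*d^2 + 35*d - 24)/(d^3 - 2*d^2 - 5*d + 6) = (d - 8)/(d + 2)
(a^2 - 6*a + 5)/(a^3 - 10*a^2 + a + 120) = (a - 1)/(a^2 - 5*a - 24)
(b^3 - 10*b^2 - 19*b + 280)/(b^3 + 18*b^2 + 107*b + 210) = (b^2 - 15*b + 56)/(b^2 + 13*b + 42)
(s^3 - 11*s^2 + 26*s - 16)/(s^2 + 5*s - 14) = (s^2 - 9*s + 8)/(s + 7)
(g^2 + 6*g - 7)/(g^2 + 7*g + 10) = (g^2 + 6*g - 7)/(g^2 + 7*g + 10)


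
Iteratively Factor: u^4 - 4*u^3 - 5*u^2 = (u + 1)*(u^3 - 5*u^2) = u*(u + 1)*(u^2 - 5*u) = u^2*(u + 1)*(u - 5)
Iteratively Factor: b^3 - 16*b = (b - 4)*(b^2 + 4*b) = b*(b - 4)*(b + 4)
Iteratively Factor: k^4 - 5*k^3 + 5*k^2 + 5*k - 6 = (k - 3)*(k^3 - 2*k^2 - k + 2) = (k - 3)*(k - 1)*(k^2 - k - 2) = (k - 3)*(k - 1)*(k + 1)*(k - 2)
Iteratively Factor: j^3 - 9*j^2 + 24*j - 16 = (j - 1)*(j^2 - 8*j + 16) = (j - 4)*(j - 1)*(j - 4)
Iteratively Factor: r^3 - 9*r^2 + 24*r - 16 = (r - 4)*(r^2 - 5*r + 4) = (r - 4)^2*(r - 1)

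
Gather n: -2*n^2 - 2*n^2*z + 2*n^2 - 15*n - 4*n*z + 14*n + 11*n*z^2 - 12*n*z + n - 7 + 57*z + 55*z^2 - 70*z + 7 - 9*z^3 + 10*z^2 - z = -2*n^2*z + n*(11*z^2 - 16*z) - 9*z^3 + 65*z^2 - 14*z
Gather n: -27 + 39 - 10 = 2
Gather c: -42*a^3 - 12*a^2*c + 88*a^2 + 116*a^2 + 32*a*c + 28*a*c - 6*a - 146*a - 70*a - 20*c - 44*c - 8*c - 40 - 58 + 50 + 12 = -42*a^3 + 204*a^2 - 222*a + c*(-12*a^2 + 60*a - 72) - 36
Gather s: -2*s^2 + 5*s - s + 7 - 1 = -2*s^2 + 4*s + 6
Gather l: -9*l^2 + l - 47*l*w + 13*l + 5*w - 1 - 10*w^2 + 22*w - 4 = -9*l^2 + l*(14 - 47*w) - 10*w^2 + 27*w - 5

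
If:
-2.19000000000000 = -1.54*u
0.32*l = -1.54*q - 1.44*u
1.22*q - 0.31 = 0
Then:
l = -7.62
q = 0.25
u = 1.42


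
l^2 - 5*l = l*(l - 5)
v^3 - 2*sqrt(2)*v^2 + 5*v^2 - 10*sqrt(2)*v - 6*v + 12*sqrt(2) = (v - 1)*(v + 6)*(v - 2*sqrt(2))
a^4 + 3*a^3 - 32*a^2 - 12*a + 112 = (a - 4)*(a - 2)*(a + 2)*(a + 7)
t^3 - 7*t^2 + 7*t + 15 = (t - 5)*(t - 3)*(t + 1)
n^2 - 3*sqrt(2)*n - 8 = (n - 4*sqrt(2))*(n + sqrt(2))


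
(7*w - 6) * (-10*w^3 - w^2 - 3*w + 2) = -70*w^4 + 53*w^3 - 15*w^2 + 32*w - 12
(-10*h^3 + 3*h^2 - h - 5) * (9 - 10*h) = 100*h^4 - 120*h^3 + 37*h^2 + 41*h - 45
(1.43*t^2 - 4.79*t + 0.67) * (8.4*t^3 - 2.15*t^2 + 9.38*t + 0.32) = 12.012*t^5 - 43.3105*t^4 + 29.3399*t^3 - 45.9131*t^2 + 4.7518*t + 0.2144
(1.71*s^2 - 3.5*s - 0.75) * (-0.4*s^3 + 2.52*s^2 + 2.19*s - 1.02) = -0.684*s^5 + 5.7092*s^4 - 4.7751*s^3 - 11.2992*s^2 + 1.9275*s + 0.765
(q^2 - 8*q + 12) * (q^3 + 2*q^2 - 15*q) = q^5 - 6*q^4 - 19*q^3 + 144*q^2 - 180*q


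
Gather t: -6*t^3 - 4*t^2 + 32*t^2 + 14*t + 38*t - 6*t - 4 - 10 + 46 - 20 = -6*t^3 + 28*t^2 + 46*t + 12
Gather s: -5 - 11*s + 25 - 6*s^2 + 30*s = -6*s^2 + 19*s + 20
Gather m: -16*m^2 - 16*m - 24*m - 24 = -16*m^2 - 40*m - 24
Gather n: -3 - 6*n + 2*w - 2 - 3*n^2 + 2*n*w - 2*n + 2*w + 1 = -3*n^2 + n*(2*w - 8) + 4*w - 4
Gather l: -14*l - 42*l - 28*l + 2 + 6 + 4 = 12 - 84*l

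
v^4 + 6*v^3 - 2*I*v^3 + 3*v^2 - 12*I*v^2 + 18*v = v*(v + 6)*(v - 3*I)*(v + I)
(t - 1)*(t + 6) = t^2 + 5*t - 6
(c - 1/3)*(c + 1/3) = c^2 - 1/9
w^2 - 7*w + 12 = (w - 4)*(w - 3)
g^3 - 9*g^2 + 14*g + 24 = (g - 6)*(g - 4)*(g + 1)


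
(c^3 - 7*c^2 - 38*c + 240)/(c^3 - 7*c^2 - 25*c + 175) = (c^2 - 2*c - 48)/(c^2 - 2*c - 35)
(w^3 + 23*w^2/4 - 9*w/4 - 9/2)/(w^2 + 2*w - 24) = (4*w^2 - w - 3)/(4*(w - 4))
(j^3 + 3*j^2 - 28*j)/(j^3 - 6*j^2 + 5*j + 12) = j*(j + 7)/(j^2 - 2*j - 3)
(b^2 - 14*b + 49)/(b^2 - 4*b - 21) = (b - 7)/(b + 3)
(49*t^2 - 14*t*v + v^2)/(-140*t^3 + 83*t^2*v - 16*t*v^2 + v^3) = (-7*t + v)/(20*t^2 - 9*t*v + v^2)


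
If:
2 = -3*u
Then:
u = -2/3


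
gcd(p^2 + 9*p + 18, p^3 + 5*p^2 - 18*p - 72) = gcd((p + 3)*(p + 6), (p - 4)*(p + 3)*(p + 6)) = p^2 + 9*p + 18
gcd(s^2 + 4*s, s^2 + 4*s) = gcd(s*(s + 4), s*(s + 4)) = s^2 + 4*s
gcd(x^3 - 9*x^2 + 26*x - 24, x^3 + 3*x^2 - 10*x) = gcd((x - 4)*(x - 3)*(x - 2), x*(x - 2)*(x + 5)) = x - 2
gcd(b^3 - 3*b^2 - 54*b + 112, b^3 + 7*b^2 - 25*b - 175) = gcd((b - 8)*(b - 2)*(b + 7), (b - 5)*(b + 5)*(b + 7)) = b + 7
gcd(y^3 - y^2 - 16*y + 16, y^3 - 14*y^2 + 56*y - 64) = y - 4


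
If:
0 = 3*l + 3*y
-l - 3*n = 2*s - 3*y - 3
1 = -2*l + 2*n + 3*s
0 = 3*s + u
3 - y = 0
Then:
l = -3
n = 11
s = -9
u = 27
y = 3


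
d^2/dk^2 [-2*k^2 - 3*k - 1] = -4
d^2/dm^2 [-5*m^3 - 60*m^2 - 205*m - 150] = -30*m - 120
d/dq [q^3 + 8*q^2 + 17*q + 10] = 3*q^2 + 16*q + 17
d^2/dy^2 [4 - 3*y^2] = -6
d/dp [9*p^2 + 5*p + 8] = 18*p + 5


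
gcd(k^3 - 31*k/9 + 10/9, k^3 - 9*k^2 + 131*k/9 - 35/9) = k^2 - 2*k + 5/9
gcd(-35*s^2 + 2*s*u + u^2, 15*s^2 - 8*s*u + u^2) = 5*s - u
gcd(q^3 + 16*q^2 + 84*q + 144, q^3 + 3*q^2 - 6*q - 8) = q + 4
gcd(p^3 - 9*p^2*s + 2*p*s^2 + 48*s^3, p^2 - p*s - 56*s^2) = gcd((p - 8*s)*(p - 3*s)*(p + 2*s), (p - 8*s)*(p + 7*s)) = p - 8*s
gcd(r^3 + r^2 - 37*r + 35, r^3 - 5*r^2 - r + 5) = r^2 - 6*r + 5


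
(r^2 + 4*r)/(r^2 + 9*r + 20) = r/(r + 5)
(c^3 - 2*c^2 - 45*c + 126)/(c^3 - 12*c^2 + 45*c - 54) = (c + 7)/(c - 3)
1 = 1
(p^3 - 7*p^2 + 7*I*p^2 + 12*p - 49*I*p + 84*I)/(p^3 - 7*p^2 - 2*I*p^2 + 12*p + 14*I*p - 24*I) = (p + 7*I)/(p - 2*I)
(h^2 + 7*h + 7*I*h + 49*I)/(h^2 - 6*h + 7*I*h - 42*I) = (h + 7)/(h - 6)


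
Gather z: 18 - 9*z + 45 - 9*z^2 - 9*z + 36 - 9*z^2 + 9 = -18*z^2 - 18*z + 108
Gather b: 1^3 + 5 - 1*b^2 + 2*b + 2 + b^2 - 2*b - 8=0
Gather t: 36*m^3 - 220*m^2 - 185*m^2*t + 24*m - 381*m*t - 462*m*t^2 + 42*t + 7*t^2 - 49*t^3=36*m^3 - 220*m^2 + 24*m - 49*t^3 + t^2*(7 - 462*m) + t*(-185*m^2 - 381*m + 42)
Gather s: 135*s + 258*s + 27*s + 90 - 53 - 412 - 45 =420*s - 420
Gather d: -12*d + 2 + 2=4 - 12*d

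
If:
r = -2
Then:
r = -2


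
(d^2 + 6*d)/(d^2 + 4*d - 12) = d/(d - 2)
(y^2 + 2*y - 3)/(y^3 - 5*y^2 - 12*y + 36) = (y - 1)/(y^2 - 8*y + 12)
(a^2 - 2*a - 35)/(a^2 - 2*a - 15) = (-a^2 + 2*a + 35)/(-a^2 + 2*a + 15)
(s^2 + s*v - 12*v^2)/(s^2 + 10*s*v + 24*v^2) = (s - 3*v)/(s + 6*v)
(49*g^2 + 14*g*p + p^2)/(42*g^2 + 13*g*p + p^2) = (7*g + p)/(6*g + p)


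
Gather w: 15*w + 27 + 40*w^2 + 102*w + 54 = 40*w^2 + 117*w + 81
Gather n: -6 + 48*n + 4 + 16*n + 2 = 64*n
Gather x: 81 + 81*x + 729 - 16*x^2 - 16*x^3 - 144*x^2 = -16*x^3 - 160*x^2 + 81*x + 810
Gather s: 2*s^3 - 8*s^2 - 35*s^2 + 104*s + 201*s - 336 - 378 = 2*s^3 - 43*s^2 + 305*s - 714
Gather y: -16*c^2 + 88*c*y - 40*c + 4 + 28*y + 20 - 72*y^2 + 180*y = -16*c^2 - 40*c - 72*y^2 + y*(88*c + 208) + 24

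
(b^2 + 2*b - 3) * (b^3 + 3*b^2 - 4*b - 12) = b^5 + 5*b^4 - b^3 - 29*b^2 - 12*b + 36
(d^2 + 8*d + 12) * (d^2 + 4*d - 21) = d^4 + 12*d^3 + 23*d^2 - 120*d - 252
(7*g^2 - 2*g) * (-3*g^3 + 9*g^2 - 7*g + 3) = -21*g^5 + 69*g^4 - 67*g^3 + 35*g^2 - 6*g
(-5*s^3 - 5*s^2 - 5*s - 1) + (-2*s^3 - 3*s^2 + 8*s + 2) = -7*s^3 - 8*s^2 + 3*s + 1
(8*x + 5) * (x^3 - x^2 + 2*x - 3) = 8*x^4 - 3*x^3 + 11*x^2 - 14*x - 15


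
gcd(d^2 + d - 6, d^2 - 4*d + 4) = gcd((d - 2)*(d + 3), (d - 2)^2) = d - 2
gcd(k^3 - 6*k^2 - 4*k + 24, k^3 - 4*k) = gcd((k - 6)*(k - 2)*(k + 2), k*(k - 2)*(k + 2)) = k^2 - 4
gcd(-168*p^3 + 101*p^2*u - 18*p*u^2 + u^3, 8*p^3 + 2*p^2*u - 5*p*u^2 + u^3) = 1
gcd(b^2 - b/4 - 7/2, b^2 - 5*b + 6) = b - 2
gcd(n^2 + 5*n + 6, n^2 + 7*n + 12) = n + 3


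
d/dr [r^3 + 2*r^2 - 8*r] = 3*r^2 + 4*r - 8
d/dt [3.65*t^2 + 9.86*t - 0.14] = 7.3*t + 9.86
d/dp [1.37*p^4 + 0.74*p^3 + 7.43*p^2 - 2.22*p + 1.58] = 5.48*p^3 + 2.22*p^2 + 14.86*p - 2.22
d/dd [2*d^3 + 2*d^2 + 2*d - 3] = 6*d^2 + 4*d + 2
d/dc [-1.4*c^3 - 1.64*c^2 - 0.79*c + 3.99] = -4.2*c^2 - 3.28*c - 0.79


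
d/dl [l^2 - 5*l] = 2*l - 5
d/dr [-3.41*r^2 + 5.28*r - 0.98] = 5.28 - 6.82*r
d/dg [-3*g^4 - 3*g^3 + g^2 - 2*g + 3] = -12*g^3 - 9*g^2 + 2*g - 2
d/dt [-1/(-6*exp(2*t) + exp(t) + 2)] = (1 - 12*exp(t))*exp(t)/(-6*exp(2*t) + exp(t) + 2)^2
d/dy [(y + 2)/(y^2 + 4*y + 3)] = (y^2 + 4*y - 2*(y + 2)^2 + 3)/(y^2 + 4*y + 3)^2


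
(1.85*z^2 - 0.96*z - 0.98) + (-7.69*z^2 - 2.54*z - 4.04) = -5.84*z^2 - 3.5*z - 5.02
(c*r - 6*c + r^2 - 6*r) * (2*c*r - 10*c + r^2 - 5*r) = 2*c^2*r^2 - 22*c^2*r + 60*c^2 + 3*c*r^3 - 33*c*r^2 + 90*c*r + r^4 - 11*r^3 + 30*r^2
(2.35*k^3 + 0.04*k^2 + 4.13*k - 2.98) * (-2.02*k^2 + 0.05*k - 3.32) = -4.747*k^5 + 0.0367*k^4 - 16.1426*k^3 + 6.0933*k^2 - 13.8606*k + 9.8936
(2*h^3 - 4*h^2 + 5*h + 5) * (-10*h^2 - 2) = -20*h^5 + 40*h^4 - 54*h^3 - 42*h^2 - 10*h - 10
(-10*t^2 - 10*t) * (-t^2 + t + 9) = 10*t^4 - 100*t^2 - 90*t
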